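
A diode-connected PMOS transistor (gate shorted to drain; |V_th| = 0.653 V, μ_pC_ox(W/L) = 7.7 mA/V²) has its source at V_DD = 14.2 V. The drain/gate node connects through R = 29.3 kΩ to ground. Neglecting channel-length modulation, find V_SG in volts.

With gate tied to drain, V_SG = V_SD ≥ V_SG − |V_th|, so the device is in saturation.
KCL at the drain: ½ k_p (V_SG − |V_th|)² = (V_DD − V_SG)/R.
Let x = V_SG − 0.653. Then 113 x² + x − 13.55 = 0, giving x = 0.342 V (positive root), so V_SG = 0.995 V.
I_D = (V_DD − V_SG)/R = (14.2 − 0.995) / 29.3 = 0.451 mA.

V_SG = 0.995 V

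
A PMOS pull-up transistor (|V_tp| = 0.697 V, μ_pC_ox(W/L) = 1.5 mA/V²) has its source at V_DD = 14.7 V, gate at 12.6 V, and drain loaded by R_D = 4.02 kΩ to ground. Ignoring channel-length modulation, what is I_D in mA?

V_SG = V_DD − V_G = 14.7 − 12.6 = 2.1 V, so V_ov = 2.1 − 0.697 = 1.4 V.
Assume saturation: I_D = ½ k_p V_ov² = 0.5 × 1.5 × 1.4² = 1.48 mA, giving V_SD = V_DD − I_D R_D = 14.7 − 1.48 × 4.02 = 8.77 V.
V_SD = 8.77 V ≥ V_ov = 1.4 V, confirming saturation.

I_D = 1.48 mA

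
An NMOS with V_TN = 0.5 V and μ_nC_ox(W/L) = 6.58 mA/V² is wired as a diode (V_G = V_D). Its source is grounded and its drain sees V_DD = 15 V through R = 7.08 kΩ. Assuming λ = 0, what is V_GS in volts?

V_GS = 1.27 V

With gate tied to drain, V_GS = V_DS ≥ V_GS − V_TN, so the device is in saturation.
KCL at the drain: ½ k_n (V_GS − V_TN)² = (V_DD − V_GS)/R.
Let x = V_GS − 0.5. Then 23.3 x² + x − 14.5 = 0, giving x = 0.768 V (positive root), so V_GS = 1.27 V.
I_D = (V_DD − V_GS)/R = (15 − 1.27) / 7.08 = 1.94 mA.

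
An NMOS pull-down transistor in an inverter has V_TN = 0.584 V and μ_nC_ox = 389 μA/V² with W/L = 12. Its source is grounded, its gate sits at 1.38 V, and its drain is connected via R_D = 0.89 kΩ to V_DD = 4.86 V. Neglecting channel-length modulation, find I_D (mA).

V_GS = V_G = 1.38 V, so V_ov = 1.38 − 0.584 = 0.796 V.
k_n = μ_nC_ox · (W/L) = 4.668 mA/V².
Assume saturation: I_D = ½ k_n V_ov² = 0.5 × 4.668 × 0.796² = 1.48 mA, giving V_DS = V_DD − I_D R_D = 4.86 − 1.48 × 0.89 = 3.54 V.
V_DS = 3.54 V ≥ V_ov = 0.796 V, confirming saturation.

I_D = 1.48 mA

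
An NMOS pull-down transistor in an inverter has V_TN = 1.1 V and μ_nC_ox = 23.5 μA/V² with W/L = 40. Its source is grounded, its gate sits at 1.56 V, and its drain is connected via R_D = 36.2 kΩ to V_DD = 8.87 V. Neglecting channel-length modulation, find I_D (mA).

V_GS = V_G = 1.56 V, so V_ov = 1.56 − 1.1 = 0.46 V.
k_n = μ_nC_ox · (W/L) = 0.94 mA/V².
Assume saturation: I_D = ½ k_n V_ov² = 0.5 × 0.94 × 0.46² = 0.0995 mA, giving V_DS = V_DD − I_D R_D = 8.87 − 0.0995 × 36.2 = 5.27 V.
V_DS = 5.27 V ≥ V_ov = 0.46 V, confirming saturation.

I_D = 0.0995 mA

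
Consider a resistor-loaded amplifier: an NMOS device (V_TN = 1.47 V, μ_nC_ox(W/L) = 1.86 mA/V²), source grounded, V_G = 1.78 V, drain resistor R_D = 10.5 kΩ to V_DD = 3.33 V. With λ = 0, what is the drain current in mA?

V_GS = V_G = 1.78 V, so V_ov = 1.78 − 1.47 = 0.31 V.
Assume saturation: I_D = ½ k_n V_ov² = 0.5 × 1.86 × 0.31² = 0.0894 mA, giving V_DS = V_DD − I_D R_D = 3.33 − 0.0894 × 10.5 = 2.39 V.
V_DS = 2.39 V ≥ V_ov = 0.31 V, confirming saturation.

I_D = 0.0894 mA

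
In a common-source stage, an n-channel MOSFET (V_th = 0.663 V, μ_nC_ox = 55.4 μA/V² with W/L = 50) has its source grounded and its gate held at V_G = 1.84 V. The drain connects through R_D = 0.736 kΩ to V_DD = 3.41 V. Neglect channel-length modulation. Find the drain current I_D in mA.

V_GS = V_G = 1.84 V, so V_ov = 1.84 − 0.663 = 1.18 V.
k_n = μ_nC_ox · (W/L) = 2.77 mA/V².
Assume saturation: I_D = ½ k_n V_ov² = 0.5 × 2.77 × 1.18² = 1.92 mA, giving V_DS = V_DD − I_D R_D = 3.41 − 1.92 × 0.736 = 2 V.
V_DS = 2 V ≥ V_ov = 1.18 V, confirming saturation.

I_D = 1.92 mA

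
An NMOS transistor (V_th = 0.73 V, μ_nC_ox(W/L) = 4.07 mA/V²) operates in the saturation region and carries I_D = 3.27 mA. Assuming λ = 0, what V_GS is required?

V_GS = 2.00 V

In saturation I_D = ½ k_n (V_GS − V_th)², so V_GS − V_th = √(2 I_D / k_n) = √(2 × 3.27 / 4.07) = 1.27 V.
V_GS = 0.73 + 1.27 = 2 V.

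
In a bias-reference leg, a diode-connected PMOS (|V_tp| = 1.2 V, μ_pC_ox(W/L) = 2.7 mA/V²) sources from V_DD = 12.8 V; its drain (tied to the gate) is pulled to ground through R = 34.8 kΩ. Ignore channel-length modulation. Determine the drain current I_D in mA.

I_D = 0.319 mA

With gate tied to drain, V_SG = V_SD ≥ V_SG − |V_tp|, so the device is in saturation.
KCL at the drain: ½ k_p (V_SG − |V_tp|)² = (V_DD − V_SG)/R.
Let x = V_SG − 1.2. Then 47 x² + x − 11.6 = 0, giving x = 0.486 V (positive root), so V_SG = 1.69 V.
I_D = (V_DD − V_SG)/R = (12.8 − 1.69) / 34.8 = 0.319 mA.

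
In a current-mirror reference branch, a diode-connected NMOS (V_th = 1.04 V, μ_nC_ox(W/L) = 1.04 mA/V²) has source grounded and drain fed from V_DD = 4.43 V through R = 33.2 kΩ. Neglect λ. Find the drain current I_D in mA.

I_D = 0.0896 mA

With gate tied to drain, V_GS = V_DS ≥ V_GS − V_th, so the device is in saturation.
KCL at the drain: ½ k_n (V_GS − V_th)² = (V_DD − V_GS)/R.
Let x = V_GS − 1.04. Then 17.3 x² + x − 3.39 = 0, giving x = 0.415 V (positive root), so V_GS = 1.46 V.
I_D = (V_DD − V_GS)/R = (4.43 − 1.46) / 33.2 = 0.0896 mA.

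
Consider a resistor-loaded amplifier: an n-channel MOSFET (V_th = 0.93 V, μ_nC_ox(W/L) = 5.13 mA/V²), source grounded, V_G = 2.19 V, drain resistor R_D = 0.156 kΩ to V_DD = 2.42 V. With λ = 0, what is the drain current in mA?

I_D = 4.07 mA

V_GS = V_G = 2.19 V, so V_ov = 2.19 − 0.93 = 1.26 V.
Assume saturation: I_D = ½ k_n V_ov² = 0.5 × 5.13 × 1.26² = 4.07 mA, giving V_DS = V_DD − I_D R_D = 2.42 − 4.07 × 0.156 = 1.78 V.
V_DS = 1.78 V ≥ V_ov = 1.26 V, confirming saturation.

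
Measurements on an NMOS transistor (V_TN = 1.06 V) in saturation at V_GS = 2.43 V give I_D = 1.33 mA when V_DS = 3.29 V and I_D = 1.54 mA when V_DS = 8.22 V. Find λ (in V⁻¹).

λ = 0.0358 V⁻¹

With V_GS fixed, I_D ∝ (1 + λ V_DS) in saturation, so I_D2/I_D1 = (1 + λ V_DS2)/(1 + λ V_DS1).
1.54/1.33 = 1.158 = (1 + 8.22 λ)/(1 + 3.29 λ).
Solving: λ (I_D1 V_DS2 − I_D2 V_DS1) = I_D2 − I_D1, so λ = (1.54 − 1.33) / (1.33 × 8.22 − 1.54 × 3.29) = 0.21 / 5.87 = 0.0358 V⁻¹.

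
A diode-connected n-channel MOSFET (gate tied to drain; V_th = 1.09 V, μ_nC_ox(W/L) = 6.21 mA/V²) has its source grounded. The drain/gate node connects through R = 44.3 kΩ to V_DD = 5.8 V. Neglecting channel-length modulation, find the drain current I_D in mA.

I_D = 0.102 mA

With gate tied to drain, V_GS = V_DS ≥ V_GS − V_th, so the device is in saturation.
KCL at the drain: ½ k_n (V_GS − V_th)² = (V_DD − V_GS)/R.
Let x = V_GS − 1.09. Then 138 x² + x − 4.71 = 0, giving x = 0.181 V (positive root), so V_GS = 1.27 V.
I_D = (V_DD − V_GS)/R = (5.8 − 1.27) / 44.3 = 0.102 mA.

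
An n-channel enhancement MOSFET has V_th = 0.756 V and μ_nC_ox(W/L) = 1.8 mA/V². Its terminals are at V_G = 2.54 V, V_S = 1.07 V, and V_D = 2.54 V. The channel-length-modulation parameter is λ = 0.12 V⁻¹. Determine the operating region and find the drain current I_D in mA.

Saturation; I_D = 0.540 mA

V_GS = V_G − V_S = 2.54 − 1.07 = 1.47 V; V_DS = V_D − V_S = 2.54 − 1.07 = 1.47 V.
V_ov = V_GS − V_th = 1.47 − 0.756 = 0.714 V.
Since V_DS = 1.47 V ≥ V_ov = 0.714 V, the device is in saturation.
I_D = ½ k_n V_ov² (1 + λ V_DS) = 0.5 × 1.8 × 0.714² × (1 + 0.12 × 1.47) = 0.54 mA.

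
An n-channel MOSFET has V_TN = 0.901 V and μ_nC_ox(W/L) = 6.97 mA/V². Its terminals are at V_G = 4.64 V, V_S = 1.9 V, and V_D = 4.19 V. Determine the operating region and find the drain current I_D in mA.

V_GS = V_G − V_S = 4.64 − 1.9 = 2.74 V; V_DS = V_D − V_S = 4.19 − 1.9 = 2.29 V.
V_ov = V_GS − V_TN = 2.74 − 0.901 = 1.84 V.
Since V_DS = 2.29 V ≥ V_ov = 1.84 V, the device is in saturation.
I_D = ½ k_n V_ov² = 0.5 × 6.97 × 1.84² = 11.8 mA.

Saturation; I_D = 11.8 mA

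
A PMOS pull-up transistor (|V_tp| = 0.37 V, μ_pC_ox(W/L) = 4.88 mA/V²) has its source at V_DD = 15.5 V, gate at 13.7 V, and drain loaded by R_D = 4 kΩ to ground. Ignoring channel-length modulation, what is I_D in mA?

I_D = 3.70 mA

V_SG = V_DD − V_G = 15.5 − 13.7 = 1.8 V, so V_ov = 1.8 − 0.37 = 1.43 V.
Assume saturation: I_D = ½ k_p V_ov² = 0.5 × 4.88 × 1.43² = 4.99 mA, giving V_SD = V_DD − I_D R_D = 15.5 − 4.99 × 4 = -4.46 V.
But -4.46 V < V_ov = 1.43 V, so the device is actually in triode.
In triode I_D = k_p[V_ov V_SD − ½ V_SD²] and I_D = (V_DD − V_SD)/R_D. Equating: 9.76 V_SD² − 28.91 V_SD + 15.5 = 0, giving V_SD = 0.703 V (the root below V_ov).
I_D = (15.5 − 0.703) / 4 = 3.7 mA.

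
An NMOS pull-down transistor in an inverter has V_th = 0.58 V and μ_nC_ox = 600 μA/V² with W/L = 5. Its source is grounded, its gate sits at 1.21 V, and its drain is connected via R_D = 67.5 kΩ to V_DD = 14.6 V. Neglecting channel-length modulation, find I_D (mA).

I_D = 0.214 mA

V_GS = V_G = 1.21 V, so V_ov = 1.21 − 0.58 = 0.63 V.
k_n = μ_nC_ox · (W/L) = 3 mA/V².
Assume saturation: I_D = ½ k_n V_ov² = 0.5 × 3 × 0.63² = 0.595 mA, giving V_DS = V_DD − I_D R_D = 14.6 − 0.595 × 67.5 = -25.6 V.
But -25.6 V < V_ov = 0.63 V, so the device is actually in triode.
In triode I_D = k_n[V_ov V_DS − ½ V_DS²] and I_D = (V_DD − V_DS)/R_D. Equating: 101 V_DS² − 128.6 V_DS + 14.6 = 0, giving V_DS = 0.126 V (the root below V_ov).
I_D = (14.6 − 0.126) / 67.5 = 0.214 mA.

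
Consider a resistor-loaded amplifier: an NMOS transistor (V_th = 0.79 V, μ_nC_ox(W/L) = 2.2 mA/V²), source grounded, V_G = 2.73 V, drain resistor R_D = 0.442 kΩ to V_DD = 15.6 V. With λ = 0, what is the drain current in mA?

I_D = 4.14 mA

V_GS = V_G = 2.73 V, so V_ov = 2.73 − 0.79 = 1.94 V.
Assume saturation: I_D = ½ k_n V_ov² = 0.5 × 2.2 × 1.94² = 4.14 mA, giving V_DS = V_DD − I_D R_D = 15.6 − 4.14 × 0.442 = 13.8 V.
V_DS = 13.8 V ≥ V_ov = 1.94 V, confirming saturation.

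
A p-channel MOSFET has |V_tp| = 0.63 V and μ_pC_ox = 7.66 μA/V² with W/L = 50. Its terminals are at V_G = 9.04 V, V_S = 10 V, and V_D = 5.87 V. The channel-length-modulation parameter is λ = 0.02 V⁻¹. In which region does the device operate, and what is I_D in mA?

V_SG = V_S − V_G = 10 − 9.04 = 0.96 V; V_SD = V_S − V_D = 10 − 5.87 = 4.13 V.
k_p = μ_pC_ox · (W/L) = 0.383 mA/V².
V_ov = V_SG − |V_tp| = 0.96 − 0.63 = 0.33 V.
Since V_SD = 4.13 V ≥ V_ov = 0.33 V, the device is in saturation.
I_D = ½ k_p V_ov² (1 + λ V_SD) = 0.5 × 0.383 × 0.33² × (1 + 0.02 × 4.13) = 0.0226 mA.

Saturation; I_D = 0.0226 mA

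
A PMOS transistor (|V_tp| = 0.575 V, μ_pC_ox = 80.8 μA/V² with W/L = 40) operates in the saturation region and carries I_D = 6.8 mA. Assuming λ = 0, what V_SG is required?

V_SG = 2.63 V

k_p = μ_pC_ox · (W/L) = 3.232 mA/V².
In saturation I_D = ½ k_p (V_SG − |V_tp|)², so V_SG − |V_tp| = √(2 I_D / k_p) = √(2 × 6.8 / 3.232) = 2.05 V.
V_SG = 0.575 + 2.05 = 2.63 V.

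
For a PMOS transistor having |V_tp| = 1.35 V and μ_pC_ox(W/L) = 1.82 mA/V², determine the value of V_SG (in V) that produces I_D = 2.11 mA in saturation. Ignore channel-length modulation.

V_SG = 2.87 V

In saturation I_D = ½ k_p (V_SG − |V_tp|)², so V_SG − |V_tp| = √(2 I_D / k_p) = √(2 × 2.11 / 1.82) = 1.52 V.
V_SG = 1.35 + 1.52 = 2.87 V.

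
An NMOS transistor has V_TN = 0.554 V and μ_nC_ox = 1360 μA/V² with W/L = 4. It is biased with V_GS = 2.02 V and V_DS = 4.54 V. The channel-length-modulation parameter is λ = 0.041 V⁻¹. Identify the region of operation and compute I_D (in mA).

k_n = μ_nC_ox · (W/L) = 5.44 mA/V².
V_ov = V_GS − V_TN = 2.02 − 0.554 = 1.47 V.
Since V_DS = 4.54 V ≥ V_ov = 1.47 V, the device is in saturation.
I_D = ½ k_n V_ov² (1 + λ V_DS) = 0.5 × 5.44 × 1.47² × (1 + 0.041 × 4.54) = 6.93 mA.

Saturation; I_D = 6.93 mA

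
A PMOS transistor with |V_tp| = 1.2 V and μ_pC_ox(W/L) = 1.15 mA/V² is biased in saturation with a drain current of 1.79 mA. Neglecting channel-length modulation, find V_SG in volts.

V_SG = 2.96 V

In saturation I_D = ½ k_p (V_SG − |V_tp|)², so V_SG − |V_tp| = √(2 I_D / k_p) = √(2 × 1.79 / 1.15) = 1.76 V.
V_SG = 1.2 + 1.76 = 2.96 V.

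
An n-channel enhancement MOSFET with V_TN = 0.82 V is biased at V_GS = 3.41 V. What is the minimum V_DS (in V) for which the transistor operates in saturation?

V_DS,sat = 2.59 V

The boundary between triode and saturation is V_DS = V_GS − V_TN = V_ov.
V_ov = 3.41 − 0.82 = 2.59 V.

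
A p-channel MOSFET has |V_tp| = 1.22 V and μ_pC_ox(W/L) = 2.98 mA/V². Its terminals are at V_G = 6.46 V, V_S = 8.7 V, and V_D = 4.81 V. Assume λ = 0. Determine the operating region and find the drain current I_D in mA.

Saturation; I_D = 1.55 mA

V_SG = V_S − V_G = 8.7 − 6.46 = 2.24 V; V_SD = V_S − V_D = 8.7 − 4.81 = 3.89 V.
V_ov = V_SG − |V_tp| = 2.24 − 1.22 = 1.02 V.
Since V_SD = 3.89 V ≥ V_ov = 1.02 V, the device is in saturation.
I_D = ½ k_p V_ov² = 0.5 × 2.98 × 1.02² = 1.55 mA.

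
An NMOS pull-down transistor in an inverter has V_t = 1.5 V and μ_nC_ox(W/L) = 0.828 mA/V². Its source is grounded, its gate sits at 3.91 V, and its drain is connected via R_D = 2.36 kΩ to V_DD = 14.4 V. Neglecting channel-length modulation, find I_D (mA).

V_GS = V_G = 3.91 V, so V_ov = 3.91 − 1.5 = 2.41 V.
Assume saturation: I_D = ½ k_n V_ov² = 0.5 × 0.828 × 2.41² = 2.4 mA, giving V_DS = V_DD − I_D R_D = 14.4 − 2.4 × 2.36 = 8.73 V.
V_DS = 8.73 V ≥ V_ov = 2.41 V, confirming saturation.

I_D = 2.40 mA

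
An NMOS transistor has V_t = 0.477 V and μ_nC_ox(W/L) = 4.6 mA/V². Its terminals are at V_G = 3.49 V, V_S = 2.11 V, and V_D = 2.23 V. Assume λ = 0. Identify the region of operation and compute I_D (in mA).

V_GS = V_G − V_S = 3.49 − 2.11 = 1.38 V; V_DS = V_D − V_S = 2.23 − 2.11 = 0.12 V.
V_ov = V_GS − V_t = 1.38 − 0.477 = 0.903 V.
Since V_DS = 0.12 V < V_ov = 0.903 V, the device is in the triode region.
I_D = k_n [V_ov · V_DS − ½ V_DS²] = 4.6 × [0.903 × 0.12 − 0.5 × 0.12²] = 0.465 mA.

Triode; I_D = 0.465 mA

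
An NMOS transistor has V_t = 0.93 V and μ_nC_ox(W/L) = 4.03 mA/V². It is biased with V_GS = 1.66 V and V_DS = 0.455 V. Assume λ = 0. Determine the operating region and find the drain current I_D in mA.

V_ov = V_GS − V_t = 1.66 − 0.93 = 0.73 V.
Since V_DS = 0.455 V < V_ov = 0.73 V, the device is in the triode region.
I_D = k_n [V_ov · V_DS − ½ V_DS²] = 4.03 × [0.73 × 0.455 − 0.5 × 0.455²] = 0.921 mA.

Triode; I_D = 0.921 mA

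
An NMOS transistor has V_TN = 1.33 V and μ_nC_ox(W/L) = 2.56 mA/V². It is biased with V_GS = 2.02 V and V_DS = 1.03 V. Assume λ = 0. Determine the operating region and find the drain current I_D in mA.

Saturation; I_D = 0.609 mA

V_ov = V_GS − V_TN = 2.02 − 1.33 = 0.69 V.
Since V_DS = 1.03 V ≥ V_ov = 0.69 V, the device is in saturation.
I_D = ½ k_n V_ov² = 0.5 × 2.56 × 0.69² = 0.609 mA.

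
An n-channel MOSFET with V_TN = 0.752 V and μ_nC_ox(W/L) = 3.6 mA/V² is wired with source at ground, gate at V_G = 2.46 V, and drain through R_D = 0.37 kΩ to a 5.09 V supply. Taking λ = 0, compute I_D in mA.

I_D = 5.25 mA

V_GS = V_G = 2.46 V, so V_ov = 2.46 − 0.752 = 1.71 V.
Assume saturation: I_D = ½ k_n V_ov² = 0.5 × 3.6 × 1.71² = 5.25 mA, giving V_DS = V_DD − I_D R_D = 5.09 − 5.25 × 0.37 = 3.15 V.
V_DS = 3.15 V ≥ V_ov = 1.71 V, confirming saturation.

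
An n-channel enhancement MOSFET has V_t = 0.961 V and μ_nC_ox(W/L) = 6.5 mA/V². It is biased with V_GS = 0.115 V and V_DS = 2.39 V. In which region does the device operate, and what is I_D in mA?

V_GS = 0.115 V < V_t = 0.961 V, so the transistor is in cutoff.

Cutoff; I_D = 0 mA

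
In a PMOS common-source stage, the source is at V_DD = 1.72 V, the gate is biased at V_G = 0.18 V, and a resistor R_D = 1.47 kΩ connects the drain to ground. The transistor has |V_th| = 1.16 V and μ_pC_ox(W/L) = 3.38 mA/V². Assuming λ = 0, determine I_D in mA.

V_SG = V_DD − V_G = 1.72 − 0.18 = 1.54 V, so V_ov = 1.54 − 1.16 = 0.38 V.
Assume saturation: I_D = ½ k_p V_ov² = 0.5 × 3.38 × 0.38² = 0.244 mA, giving V_SD = V_DD − I_D R_D = 1.72 − 0.244 × 1.47 = 1.36 V.
V_SD = 1.36 V ≥ V_ov = 0.38 V, confirming saturation.

I_D = 0.244 mA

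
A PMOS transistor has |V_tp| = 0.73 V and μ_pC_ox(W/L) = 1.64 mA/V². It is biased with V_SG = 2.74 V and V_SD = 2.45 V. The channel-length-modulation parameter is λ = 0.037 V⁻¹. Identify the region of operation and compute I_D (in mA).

Saturation; I_D = 3.61 mA

V_ov = V_SG − |V_tp| = 2.74 − 0.73 = 2.01 V.
Since V_SD = 2.45 V ≥ V_ov = 2.01 V, the device is in saturation.
I_D = ½ k_p V_ov² (1 + λ V_SD) = 0.5 × 1.64 × 2.01² × (1 + 0.037 × 2.45) = 3.61 mA.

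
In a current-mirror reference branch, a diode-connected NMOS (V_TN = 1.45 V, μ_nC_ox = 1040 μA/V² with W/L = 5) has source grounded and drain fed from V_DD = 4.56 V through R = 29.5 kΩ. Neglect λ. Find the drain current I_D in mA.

I_D = 0.0988 mA

With gate tied to drain, V_GS = V_DS ≥ V_GS − V_TN, so the device is in saturation.
k_n = μ_nC_ox · (W/L) = 5.2 mA/V².
KCL at the drain: ½ k_n (V_GS − V_TN)² = (V_DD − V_GS)/R.
Let x = V_GS − 1.45. Then 76.7 x² + x − 3.11 = 0, giving x = 0.195 V (positive root), so V_GS = 1.64 V.
I_D = (V_DD − V_GS)/R = (4.56 − 1.64) / 29.5 = 0.0988 mA.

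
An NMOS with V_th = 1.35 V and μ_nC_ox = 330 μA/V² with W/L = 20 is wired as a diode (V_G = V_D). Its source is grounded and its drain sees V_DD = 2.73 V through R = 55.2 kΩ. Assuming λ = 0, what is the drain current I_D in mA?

I_D = 0.0235 mA

With gate tied to drain, V_GS = V_DS ≥ V_GS − V_th, so the device is in saturation.
k_n = μ_nC_ox · (W/L) = 6.6 mA/V².
KCL at the drain: ½ k_n (V_GS − V_th)² = (V_DD − V_GS)/R.
Let x = V_GS − 1.35. Then 182 x² + x − 1.38 = 0, giving x = 0.0843 V (positive root), so V_GS = 1.43 V.
I_D = (V_DD − V_GS)/R = (2.73 − 1.43) / 55.2 = 0.0235 mA.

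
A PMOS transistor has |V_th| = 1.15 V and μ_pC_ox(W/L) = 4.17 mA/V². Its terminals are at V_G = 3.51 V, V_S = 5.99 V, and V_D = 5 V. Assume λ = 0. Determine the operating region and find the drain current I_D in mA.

V_SG = V_S − V_G = 5.99 − 3.51 = 2.48 V; V_SD = V_S − V_D = 5.99 − 5 = 0.99 V.
V_ov = V_SG − |V_th| = 2.48 − 1.15 = 1.33 V.
Since V_SD = 0.99 V < V_ov = 1.33 V, the device is in the triode region.
I_D = k_p [V_ov · V_SD − ½ V_SD²] = 4.17 × [1.33 × 0.99 − 0.5 × 0.99²] = 3.45 mA.

Triode; I_D = 3.45 mA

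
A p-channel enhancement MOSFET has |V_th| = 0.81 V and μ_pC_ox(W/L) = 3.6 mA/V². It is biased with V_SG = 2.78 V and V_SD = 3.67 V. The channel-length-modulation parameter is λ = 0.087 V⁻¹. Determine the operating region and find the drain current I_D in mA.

Saturation; I_D = 9.22 mA

V_ov = V_SG − |V_th| = 2.78 − 0.81 = 1.97 V.
Since V_SD = 3.67 V ≥ V_ov = 1.97 V, the device is in saturation.
I_D = ½ k_p V_ov² (1 + λ V_SD) = 0.5 × 3.6 × 1.97² × (1 + 0.087 × 3.67) = 9.22 mA.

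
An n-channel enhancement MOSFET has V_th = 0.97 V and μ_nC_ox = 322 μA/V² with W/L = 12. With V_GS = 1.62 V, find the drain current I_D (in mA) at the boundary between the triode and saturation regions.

I_D = 0.816 mA

At the boundary V_DS = V_ov = V_GS − V_th = 1.62 − 0.97 = 0.65 V.
k_n = μ_nC_ox · (W/L) = 3.864 mA/V².
I_D = ½ k_n V_ov² = 0.5 × 3.864 × 0.65² = 0.816 mA.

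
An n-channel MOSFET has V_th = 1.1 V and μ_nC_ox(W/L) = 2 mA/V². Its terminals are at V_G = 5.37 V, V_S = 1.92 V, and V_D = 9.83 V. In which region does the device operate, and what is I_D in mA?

V_GS = V_G − V_S = 5.37 − 1.92 = 3.45 V; V_DS = V_D − V_S = 9.83 − 1.92 = 7.91 V.
V_ov = V_GS − V_th = 3.45 − 1.1 = 2.35 V.
Since V_DS = 7.91 V ≥ V_ov = 2.35 V, the device is in saturation.
I_D = ½ k_n V_ov² = 0.5 × 2 × 2.35² = 5.52 mA.

Saturation; I_D = 5.52 mA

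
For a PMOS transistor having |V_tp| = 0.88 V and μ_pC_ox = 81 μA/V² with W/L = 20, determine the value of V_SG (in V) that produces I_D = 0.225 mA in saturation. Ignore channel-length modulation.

V_SG = 1.41 V

k_p = μ_pC_ox · (W/L) = 1.62 mA/V².
In saturation I_D = ½ k_p (V_SG − |V_tp|)², so V_SG − |V_tp| = √(2 I_D / k_p) = √(2 × 0.225 / 1.62) = 0.527 V.
V_SG = 0.88 + 0.527 = 1.41 V.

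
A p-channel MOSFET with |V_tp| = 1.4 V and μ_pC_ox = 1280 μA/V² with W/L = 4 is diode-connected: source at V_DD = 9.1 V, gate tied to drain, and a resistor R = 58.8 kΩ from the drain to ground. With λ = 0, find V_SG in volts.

With gate tied to drain, V_SG = V_SD ≥ V_SG − |V_tp|, so the device is in saturation.
k_p = μ_pC_ox · (W/L) = 5.12 mA/V².
KCL at the drain: ½ k_p (V_SG − |V_tp|)² = (V_DD − V_SG)/R.
Let x = V_SG − 1.4. Then 151 x² + x − 7.7 = 0, giving x = 0.223 V (positive root), so V_SG = 1.62 V.
I_D = (V_DD − V_SG)/R = (9.1 − 1.62) / 58.8 = 0.127 mA.

V_SG = 1.62 V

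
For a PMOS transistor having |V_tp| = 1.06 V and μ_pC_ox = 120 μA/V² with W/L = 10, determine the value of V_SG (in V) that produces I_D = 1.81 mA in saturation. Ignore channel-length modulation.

V_SG = 2.80 V

k_p = μ_pC_ox · (W/L) = 1.2 mA/V².
In saturation I_D = ½ k_p (V_SG − |V_tp|)², so V_SG − |V_tp| = √(2 I_D / k_p) = √(2 × 1.81 / 1.2) = 1.74 V.
V_SG = 1.06 + 1.74 = 2.8 V.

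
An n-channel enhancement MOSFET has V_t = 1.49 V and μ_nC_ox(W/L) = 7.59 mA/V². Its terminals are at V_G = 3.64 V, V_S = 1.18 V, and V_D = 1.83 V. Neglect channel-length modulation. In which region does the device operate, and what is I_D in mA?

V_GS = V_G − V_S = 3.64 − 1.18 = 2.46 V; V_DS = V_D − V_S = 1.83 − 1.18 = 0.65 V.
V_ov = V_GS − V_t = 2.46 − 1.49 = 0.97 V.
Since V_DS = 0.65 V < V_ov = 0.97 V, the device is in the triode region.
I_D = k_n [V_ov · V_DS − ½ V_DS²] = 7.59 × [0.97 × 0.65 − 0.5 × 0.65²] = 3.18 mA.

Triode; I_D = 3.18 mA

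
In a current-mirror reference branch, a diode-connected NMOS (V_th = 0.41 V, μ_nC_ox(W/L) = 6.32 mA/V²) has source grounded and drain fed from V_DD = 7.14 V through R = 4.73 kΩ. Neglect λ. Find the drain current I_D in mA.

I_D = 1.29 mA

With gate tied to drain, V_GS = V_DS ≥ V_GS − V_th, so the device is in saturation.
KCL at the drain: ½ k_n (V_GS − V_th)² = (V_DD − V_GS)/R.
Let x = V_GS − 0.41. Then 14.9 x² + x − 6.73 = 0, giving x = 0.638 V (positive root), so V_GS = 1.05 V.
I_D = (V_DD − V_GS)/R = (7.14 − 1.05) / 4.73 = 1.29 mA.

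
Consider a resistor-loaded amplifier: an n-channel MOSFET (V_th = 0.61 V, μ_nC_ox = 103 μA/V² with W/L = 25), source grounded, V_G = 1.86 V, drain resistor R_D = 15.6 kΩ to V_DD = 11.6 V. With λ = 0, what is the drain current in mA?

I_D = 0.727 mA

V_GS = V_G = 1.86 V, so V_ov = 1.86 − 0.61 = 1.25 V.
k_n = μ_nC_ox · (W/L) = 2.575 mA/V².
Assume saturation: I_D = ½ k_n V_ov² = 0.5 × 2.575 × 1.25² = 2.01 mA, giving V_DS = V_DD − I_D R_D = 11.6 − 2.01 × 15.6 = -19.8 V.
But -19.8 V < V_ov = 1.25 V, so the device is actually in triode.
In triode I_D = k_n[V_ov V_DS − ½ V_DS²] and I_D = (V_DD − V_DS)/R_D. Equating: 20.1 V_DS² − 51.21 V_DS + 11.6 = 0, giving V_DS = 0.251 V (the root below V_ov).
I_D = (11.6 − 0.251) / 15.6 = 0.727 mA.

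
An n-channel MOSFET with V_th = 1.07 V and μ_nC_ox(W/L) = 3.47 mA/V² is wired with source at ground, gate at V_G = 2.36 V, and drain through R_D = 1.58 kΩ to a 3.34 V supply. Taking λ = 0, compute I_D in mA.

V_GS = V_G = 2.36 V, so V_ov = 2.36 − 1.07 = 1.29 V.
Assume saturation: I_D = ½ k_n V_ov² = 0.5 × 3.47 × 1.29² = 2.89 mA, giving V_DS = V_DD − I_D R_D = 3.34 − 2.89 × 1.58 = -1.22 V.
But -1.22 V < V_ov = 1.29 V, so the device is actually in triode.
In triode I_D = k_n[V_ov V_DS − ½ V_DS²] and I_D = (V_DD − V_DS)/R_D. Equating: 2.74 V_DS² − 8.073 V_DS + 3.34 = 0, giving V_DS = 0.498 V (the root below V_ov).
I_D = (3.34 − 0.498) / 1.58 = 1.8 mA.

I_D = 1.80 mA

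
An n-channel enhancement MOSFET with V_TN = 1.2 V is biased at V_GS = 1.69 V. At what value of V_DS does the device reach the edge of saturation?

V_DS,sat = 0.490 V

The boundary between triode and saturation is V_DS = V_GS − V_TN = V_ov.
V_ov = 1.69 − 1.2 = 0.49 V.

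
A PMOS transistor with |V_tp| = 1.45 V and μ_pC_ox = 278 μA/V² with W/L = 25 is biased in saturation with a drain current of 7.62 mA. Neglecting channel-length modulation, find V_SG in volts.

k_p = μ_pC_ox · (W/L) = 6.95 mA/V².
In saturation I_D = ½ k_p (V_SG − |V_tp|)², so V_SG − |V_tp| = √(2 I_D / k_p) = √(2 × 7.62 / 6.95) = 1.48 V.
V_SG = 1.45 + 1.48 = 2.93 V.

V_SG = 2.93 V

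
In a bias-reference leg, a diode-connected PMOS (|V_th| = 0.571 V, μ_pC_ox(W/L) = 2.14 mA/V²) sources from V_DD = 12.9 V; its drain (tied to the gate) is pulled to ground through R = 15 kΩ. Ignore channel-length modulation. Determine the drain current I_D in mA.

With gate tied to drain, V_SG = V_SD ≥ V_SG − |V_th|, so the device is in saturation.
KCL at the drain: ½ k_p (V_SG − |V_th|)² = (V_DD − V_SG)/R.
Let x = V_SG − 0.571. Then 16.1 x² + x − 12.33 = 0, giving x = 0.846 V (positive root), so V_SG = 1.42 V.
I_D = (V_DD − V_SG)/R = (12.9 − 1.42) / 15 = 0.766 mA.

I_D = 0.766 mA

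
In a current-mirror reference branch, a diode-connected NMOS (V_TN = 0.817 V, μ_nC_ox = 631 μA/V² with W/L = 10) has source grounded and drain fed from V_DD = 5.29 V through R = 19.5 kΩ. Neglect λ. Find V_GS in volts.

V_GS = 1.08 V

With gate tied to drain, V_GS = V_DS ≥ V_GS − V_TN, so the device is in saturation.
k_n = μ_nC_ox · (W/L) = 6.31 mA/V².
KCL at the drain: ½ k_n (V_GS − V_TN)² = (V_DD − V_GS)/R.
Let x = V_GS − 0.817. Then 61.5 x² + x − 4.473 = 0, giving x = 0.262 V (positive root), so V_GS = 1.08 V.
I_D = (V_DD − V_GS)/R = (5.29 − 1.08) / 19.5 = 0.216 mA.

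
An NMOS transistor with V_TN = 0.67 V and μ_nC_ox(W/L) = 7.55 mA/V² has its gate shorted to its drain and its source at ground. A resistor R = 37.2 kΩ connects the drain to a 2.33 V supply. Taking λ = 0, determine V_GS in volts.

With gate tied to drain, V_GS = V_DS ≥ V_GS − V_TN, so the device is in saturation.
KCL at the drain: ½ k_n (V_GS − V_TN)² = (V_DD − V_GS)/R.
Let x = V_GS − 0.67. Then 140 x² + x − 1.66 = 0, giving x = 0.105 V (positive root), so V_GS = 0.775 V.
I_D = (V_DD − V_GS)/R = (2.33 − 0.775) / 37.2 = 0.0418 mA.

V_GS = 0.775 V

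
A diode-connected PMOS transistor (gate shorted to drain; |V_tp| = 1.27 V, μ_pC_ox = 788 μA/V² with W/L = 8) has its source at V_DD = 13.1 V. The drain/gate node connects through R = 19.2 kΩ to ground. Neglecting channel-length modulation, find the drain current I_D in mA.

I_D = 0.594 mA

With gate tied to drain, V_SG = V_SD ≥ V_SG − |V_tp|, so the device is in saturation.
k_p = μ_pC_ox · (W/L) = 6.304 mA/V².
KCL at the drain: ½ k_p (V_SG − |V_tp|)² = (V_DD − V_SG)/R.
Let x = V_SG − 1.27. Then 60.5 x² + x − 11.83 = 0, giving x = 0.434 V (positive root), so V_SG = 1.7 V.
I_D = (V_DD − V_SG)/R = (13.1 − 1.7) / 19.2 = 0.594 mA.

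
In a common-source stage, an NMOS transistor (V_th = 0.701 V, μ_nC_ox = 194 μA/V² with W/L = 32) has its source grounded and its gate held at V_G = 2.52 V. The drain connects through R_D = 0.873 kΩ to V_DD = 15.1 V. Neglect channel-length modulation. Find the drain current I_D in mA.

V_GS = V_G = 2.52 V, so V_ov = 2.52 − 0.701 = 1.82 V.
k_n = μ_nC_ox · (W/L) = 6.208 mA/V².
Assume saturation: I_D = ½ k_n V_ov² = 0.5 × 6.208 × 1.82² = 10.3 mA, giving V_DS = V_DD − I_D R_D = 15.1 − 10.3 × 0.873 = 6.13 V.
V_DS = 6.13 V ≥ V_ov = 1.82 V, confirming saturation.

I_D = 10.3 mA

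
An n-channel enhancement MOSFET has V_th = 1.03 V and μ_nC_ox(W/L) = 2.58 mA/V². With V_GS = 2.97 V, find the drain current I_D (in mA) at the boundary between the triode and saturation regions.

At the boundary V_DS = V_ov = V_GS − V_th = 2.97 − 1.03 = 1.94 V.
I_D = ½ k_n V_ov² = 0.5 × 2.58 × 1.94² = 4.86 mA.

I_D = 4.86 mA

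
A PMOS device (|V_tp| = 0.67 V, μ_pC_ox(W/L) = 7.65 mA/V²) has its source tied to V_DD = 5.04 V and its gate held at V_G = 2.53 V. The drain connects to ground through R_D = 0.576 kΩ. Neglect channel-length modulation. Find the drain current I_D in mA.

I_D = 7.61 mA

V_SG = V_DD − V_G = 5.04 − 2.53 = 2.51 V, so V_ov = 2.51 − 0.67 = 1.84 V.
Assume saturation: I_D = ½ k_p V_ov² = 0.5 × 7.65 × 1.84² = 12.9 mA, giving V_SD = V_DD − I_D R_D = 5.04 − 12.9 × 0.576 = -2.42 V.
But -2.42 V < V_ov = 1.84 V, so the device is actually in triode.
In triode I_D = k_p[V_ov V_SD − ½ V_SD²] and I_D = (V_DD − V_SD)/R_D. Equating: 2.2 V_SD² − 9.108 V_SD + 5.04 = 0, giving V_SD = 0.658 V (the root below V_ov).
I_D = (5.04 − 0.658) / 0.576 = 7.61 mA.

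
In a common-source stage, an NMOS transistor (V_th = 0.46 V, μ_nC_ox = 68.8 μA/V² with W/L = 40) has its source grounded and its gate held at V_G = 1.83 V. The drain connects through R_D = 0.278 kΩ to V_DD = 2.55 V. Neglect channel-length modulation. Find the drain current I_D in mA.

V_GS = V_G = 1.83 V, so V_ov = 1.83 − 0.46 = 1.37 V.
k_n = μ_nC_ox · (W/L) = 2.752 mA/V².
Assume saturation: I_D = ½ k_n V_ov² = 0.5 × 2.752 × 1.37² = 2.58 mA, giving V_DS = V_DD − I_D R_D = 2.55 − 2.58 × 0.278 = 1.83 V.
V_DS = 1.83 V ≥ V_ov = 1.37 V, confirming saturation.

I_D = 2.58 mA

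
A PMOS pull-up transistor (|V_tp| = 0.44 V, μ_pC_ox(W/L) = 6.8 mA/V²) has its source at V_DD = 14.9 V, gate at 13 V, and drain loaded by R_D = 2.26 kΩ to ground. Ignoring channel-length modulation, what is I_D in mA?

V_SG = V_DD − V_G = 14.9 − 13 = 1.9 V, so V_ov = 1.9 − 0.44 = 1.46 V.
Assume saturation: I_D = ½ k_p V_ov² = 0.5 × 6.8 × 1.46² = 7.25 mA, giving V_SD = V_DD − I_D R_D = 14.9 − 7.25 × 2.26 = -1.48 V.
But -1.48 V < V_ov = 1.46 V, so the device is actually in triode.
In triode I_D = k_p[V_ov V_SD − ½ V_SD²] and I_D = (V_DD − V_SD)/R_D. Equating: 7.68 V_SD² − 23.44 V_SD + 14.9 = 0, giving V_SD = 0.903 V (the root below V_ov).
I_D = (14.9 − 0.903) / 2.26 = 6.19 mA.

I_D = 6.19 mA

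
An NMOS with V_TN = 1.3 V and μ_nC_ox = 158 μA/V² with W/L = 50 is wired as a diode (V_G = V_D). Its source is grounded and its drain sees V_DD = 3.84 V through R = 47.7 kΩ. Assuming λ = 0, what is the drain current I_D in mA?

With gate tied to drain, V_GS = V_DS ≥ V_GS − V_TN, so the device is in saturation.
k_n = μ_nC_ox · (W/L) = 7.9 mA/V².
KCL at the drain: ½ k_n (V_GS − V_TN)² = (V_DD − V_GS)/R.
Let x = V_GS − 1.3. Then 188 x² + x − 2.54 = 0, giving x = 0.113 V (positive root), so V_GS = 1.41 V.
I_D = (V_DD − V_GS)/R = (3.84 − 1.41) / 47.7 = 0.0509 mA.

I_D = 0.0509 mA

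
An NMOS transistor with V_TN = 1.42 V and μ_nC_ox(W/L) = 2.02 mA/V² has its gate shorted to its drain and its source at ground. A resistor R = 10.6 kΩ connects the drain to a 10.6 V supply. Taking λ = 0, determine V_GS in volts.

V_GS = 2.30 V

With gate tied to drain, V_GS = V_DS ≥ V_GS − V_TN, so the device is in saturation.
KCL at the drain: ½ k_n (V_GS − V_TN)² = (V_DD − V_GS)/R.
Let x = V_GS − 1.42. Then 10.7 x² + x − 9.18 = 0, giving x = 0.88 V (positive root), so V_GS = 2.3 V.
I_D = (V_DD − V_GS)/R = (10.6 − 2.3) / 10.6 = 0.783 mA.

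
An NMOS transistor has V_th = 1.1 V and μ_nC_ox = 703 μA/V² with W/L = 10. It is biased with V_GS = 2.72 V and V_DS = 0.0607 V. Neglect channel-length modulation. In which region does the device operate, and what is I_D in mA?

k_n = μ_nC_ox · (W/L) = 7.03 mA/V².
V_ov = V_GS − V_th = 2.72 − 1.1 = 1.62 V.
Since V_DS = 0.0607 V < V_ov = 1.62 V, the device is in the triode region.
I_D = k_n [V_ov · V_DS − ½ V_DS²] = 7.03 × [1.62 × 0.0607 − 0.5 × 0.0607²] = 0.678 mA.

Triode; I_D = 0.678 mA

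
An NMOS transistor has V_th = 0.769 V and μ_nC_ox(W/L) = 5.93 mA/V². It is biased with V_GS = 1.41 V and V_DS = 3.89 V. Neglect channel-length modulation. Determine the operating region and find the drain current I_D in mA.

V_ov = V_GS − V_th = 1.41 − 0.769 = 0.641 V.
Since V_DS = 3.89 V ≥ V_ov = 0.641 V, the device is in saturation.
I_D = ½ k_n V_ov² = 0.5 × 5.93 × 0.641² = 1.22 mA.

Saturation; I_D = 1.22 mA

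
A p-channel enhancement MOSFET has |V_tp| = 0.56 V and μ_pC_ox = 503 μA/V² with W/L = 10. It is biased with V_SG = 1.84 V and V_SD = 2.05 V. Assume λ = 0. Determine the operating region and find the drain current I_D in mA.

k_p = μ_pC_ox · (W/L) = 5.03 mA/V².
V_ov = V_SG − |V_tp| = 1.84 − 0.56 = 1.28 V.
Since V_SD = 2.05 V ≥ V_ov = 1.28 V, the device is in saturation.
I_D = ½ k_p V_ov² = 0.5 × 5.03 × 1.28² = 4.12 mA.

Saturation; I_D = 4.12 mA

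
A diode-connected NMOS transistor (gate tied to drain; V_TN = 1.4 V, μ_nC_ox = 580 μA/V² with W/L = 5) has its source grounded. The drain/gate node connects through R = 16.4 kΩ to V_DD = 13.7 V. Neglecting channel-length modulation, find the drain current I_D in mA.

I_D = 0.707 mA

With gate tied to drain, V_GS = V_DS ≥ V_GS − V_TN, so the device is in saturation.
k_n = μ_nC_ox · (W/L) = 2.9 mA/V².
KCL at the drain: ½ k_n (V_GS − V_TN)² = (V_DD − V_GS)/R.
Let x = V_GS − 1.4. Then 23.8 x² + x − 12.3 = 0, giving x = 0.698 V (positive root), so V_GS = 2.1 V.
I_D = (V_DD − V_GS)/R = (13.7 − 2.1) / 16.4 = 0.707 mA.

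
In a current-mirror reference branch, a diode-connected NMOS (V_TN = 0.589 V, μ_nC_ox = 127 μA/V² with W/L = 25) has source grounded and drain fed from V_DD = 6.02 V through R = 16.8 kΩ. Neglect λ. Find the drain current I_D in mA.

I_D = 0.298 mA

With gate tied to drain, V_GS = V_DS ≥ V_GS − V_TN, so the device is in saturation.
k_n = μ_nC_ox · (W/L) = 3.175 mA/V².
KCL at the drain: ½ k_n (V_GS − V_TN)² = (V_DD − V_GS)/R.
Let x = V_GS − 0.589. Then 26.7 x² + x − 5.431 = 0, giving x = 0.433 V (positive root), so V_GS = 1.02 V.
I_D = (V_DD − V_GS)/R = (6.02 − 1.02) / 16.8 = 0.298 mA.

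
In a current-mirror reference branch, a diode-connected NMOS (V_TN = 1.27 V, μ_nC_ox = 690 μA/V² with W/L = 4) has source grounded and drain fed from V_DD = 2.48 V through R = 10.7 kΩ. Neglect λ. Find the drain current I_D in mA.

I_D = 0.0893 mA

With gate tied to drain, V_GS = V_DS ≥ V_GS − V_TN, so the device is in saturation.
k_n = μ_nC_ox · (W/L) = 2.76 mA/V².
KCL at the drain: ½ k_n (V_GS − V_TN)² = (V_DD − V_GS)/R.
Let x = V_GS − 1.27. Then 14.8 x² + x − 1.21 = 0, giving x = 0.254 V (positive root), so V_GS = 1.52 V.
I_D = (V_DD − V_GS)/R = (2.48 − 1.52) / 10.7 = 0.0893 mA.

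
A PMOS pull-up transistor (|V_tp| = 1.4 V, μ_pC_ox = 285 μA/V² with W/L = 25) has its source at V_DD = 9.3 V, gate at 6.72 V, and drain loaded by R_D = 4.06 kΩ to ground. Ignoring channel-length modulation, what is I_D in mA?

I_D = 2.22 mA

V_SG = V_DD − V_G = 9.3 − 6.72 = 2.58 V, so V_ov = 2.58 − 1.4 = 1.18 V.
k_p = μ_pC_ox · (W/L) = 7.125 mA/V².
Assume saturation: I_D = ½ k_p V_ov² = 0.5 × 7.125 × 1.18² = 4.96 mA, giving V_SD = V_DD − I_D R_D = 9.3 − 4.96 × 4.06 = -10.8 V.
But -10.8 V < V_ov = 1.18 V, so the device is actually in triode.
In triode I_D = k_p[V_ov V_SD − ½ V_SD²] and I_D = (V_DD − V_SD)/R_D. Equating: 14.5 V_SD² − 35.13 V_SD + 9.3 = 0, giving V_SD = 0.302 V (the root below V_ov).
I_D = (9.3 − 0.302) / 4.06 = 2.22 mA.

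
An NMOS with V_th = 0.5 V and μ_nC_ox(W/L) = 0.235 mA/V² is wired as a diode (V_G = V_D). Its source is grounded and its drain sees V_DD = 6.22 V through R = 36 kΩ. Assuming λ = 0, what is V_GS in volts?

With gate tied to drain, V_GS = V_DS ≥ V_GS − V_th, so the device is in saturation.
KCL at the drain: ½ k_n (V_GS − V_th)² = (V_DD − V_GS)/R.
Let x = V_GS − 0.5. Then 4.23 x² + x − 5.72 = 0, giving x = 1.05 V (positive root), so V_GS = 1.55 V.
I_D = (V_DD − V_GS)/R = (6.22 − 1.55) / 36 = 0.13 mA.

V_GS = 1.55 V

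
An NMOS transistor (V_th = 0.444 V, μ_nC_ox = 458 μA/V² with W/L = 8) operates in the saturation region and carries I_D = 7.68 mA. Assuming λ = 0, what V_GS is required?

V_GS = 2.49 V

k_n = μ_nC_ox · (W/L) = 3.664 mA/V².
In saturation I_D = ½ k_n (V_GS − V_th)², so V_GS − V_th = √(2 I_D / k_n) = √(2 × 7.68 / 3.664) = 2.05 V.
V_GS = 0.444 + 2.05 = 2.49 V.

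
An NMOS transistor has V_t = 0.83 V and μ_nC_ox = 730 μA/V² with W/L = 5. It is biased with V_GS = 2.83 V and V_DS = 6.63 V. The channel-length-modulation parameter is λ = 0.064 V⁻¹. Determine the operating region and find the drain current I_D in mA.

Saturation; I_D = 10.4 mA

k_n = μ_nC_ox · (W/L) = 3.65 mA/V².
V_ov = V_GS − V_t = 2.83 − 0.83 = 2 V.
Since V_DS = 6.63 V ≥ V_ov = 2 V, the device is in saturation.
I_D = ½ k_n V_ov² (1 + λ V_DS) = 0.5 × 3.65 × 2² × (1 + 0.064 × 6.63) = 10.4 mA.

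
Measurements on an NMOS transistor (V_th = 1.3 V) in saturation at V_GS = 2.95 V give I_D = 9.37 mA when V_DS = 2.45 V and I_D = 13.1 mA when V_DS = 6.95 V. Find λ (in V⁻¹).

With V_GS fixed, I_D ∝ (1 + λ V_DS) in saturation, so I_D2/I_D1 = (1 + λ V_DS2)/(1 + λ V_DS1).
13.1/9.37 = 1.398 = (1 + 6.95 λ)/(1 + 2.45 λ).
Solving: λ (I_D1 V_DS2 − I_D2 V_DS1) = I_D2 − I_D1, so λ = (13.1 − 9.37) / (9.37 × 6.95 − 13.1 × 2.45) = 3.73 / 33 = 0.113 V⁻¹.

λ = 0.113 V⁻¹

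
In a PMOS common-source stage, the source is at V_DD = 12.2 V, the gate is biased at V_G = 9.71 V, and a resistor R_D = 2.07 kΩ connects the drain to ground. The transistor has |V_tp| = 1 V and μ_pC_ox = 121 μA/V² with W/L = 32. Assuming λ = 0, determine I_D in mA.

V_SG = V_DD − V_G = 12.2 − 9.71 = 2.49 V, so V_ov = 2.49 − 1 = 1.49 V.
k_p = μ_pC_ox · (W/L) = 3.872 mA/V².
Assume saturation: I_D = ½ k_p V_ov² = 0.5 × 3.872 × 1.49² = 4.3 mA, giving V_SD = V_DD − I_D R_D = 12.2 − 4.3 × 2.07 = 3.3 V.
V_SD = 3.3 V ≥ V_ov = 1.49 V, confirming saturation.

I_D = 4.30 mA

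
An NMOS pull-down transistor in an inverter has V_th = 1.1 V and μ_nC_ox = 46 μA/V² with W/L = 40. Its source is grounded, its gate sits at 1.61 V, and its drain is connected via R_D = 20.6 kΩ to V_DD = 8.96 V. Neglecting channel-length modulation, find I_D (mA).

V_GS = V_G = 1.61 V, so V_ov = 1.61 − 1.1 = 0.51 V.
k_n = μ_nC_ox · (W/L) = 1.84 mA/V².
Assume saturation: I_D = ½ k_n V_ov² = 0.5 × 1.84 × 0.51² = 0.239 mA, giving V_DS = V_DD − I_D R_D = 8.96 − 0.239 × 20.6 = 4.03 V.
V_DS = 4.03 V ≥ V_ov = 0.51 V, confirming saturation.

I_D = 0.239 mA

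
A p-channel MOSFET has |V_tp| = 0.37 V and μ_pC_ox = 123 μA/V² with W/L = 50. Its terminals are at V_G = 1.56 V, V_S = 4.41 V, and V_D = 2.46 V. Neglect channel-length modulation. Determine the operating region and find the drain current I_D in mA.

Triode; I_D = 18.0 mA

V_SG = V_S − V_G = 4.41 − 1.56 = 2.85 V; V_SD = V_S − V_D = 4.41 − 2.46 = 1.95 V.
k_p = μ_pC_ox · (W/L) = 6.15 mA/V².
V_ov = V_SG − |V_tp| = 2.85 − 0.37 = 2.48 V.
Since V_SD = 1.95 V < V_ov = 2.48 V, the device is in the triode region.
I_D = k_p [V_ov · V_SD − ½ V_SD²] = 6.15 × [2.48 × 1.95 − 0.5 × 1.95²] = 18 mA.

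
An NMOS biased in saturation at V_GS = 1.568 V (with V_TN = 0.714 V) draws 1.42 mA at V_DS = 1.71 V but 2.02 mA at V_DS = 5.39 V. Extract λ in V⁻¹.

λ = 0.143 V⁻¹

With V_GS fixed, I_D ∝ (1 + λ V_DS) in saturation, so I_D2/I_D1 = (1 + λ V_DS2)/(1 + λ V_DS1).
2.02/1.42 = 1.423 = (1 + 5.39 λ)/(1 + 1.71 λ).
Solving: λ (I_D1 V_DS2 − I_D2 V_DS1) = I_D2 − I_D1, so λ = (2.02 − 1.42) / (1.42 × 5.39 − 2.02 × 1.71) = 0.6 / 4.2 = 0.143 V⁻¹.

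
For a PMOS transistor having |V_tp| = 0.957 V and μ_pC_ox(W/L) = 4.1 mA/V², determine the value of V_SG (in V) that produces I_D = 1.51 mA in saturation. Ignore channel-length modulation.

V_SG = 1.82 V

In saturation I_D = ½ k_p (V_SG − |V_tp|)², so V_SG − |V_tp| = √(2 I_D / k_p) = √(2 × 1.51 / 4.1) = 0.858 V.
V_SG = 0.957 + 0.858 = 1.82 V.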